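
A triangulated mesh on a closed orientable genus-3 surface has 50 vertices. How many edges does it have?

χ = 2 − 2·3 = -4, and every face is a triangle so 3F = 2E.
V − E + F = -4 with E = 3F/2 gives 50 − (3/2 − 1)·F = -4, so F = 108 and E = 162.

162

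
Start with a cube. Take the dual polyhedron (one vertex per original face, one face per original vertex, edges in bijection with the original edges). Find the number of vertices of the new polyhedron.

The base solid has V = 8, E = 12, F = 6.
The dual swaps V and F and preserves E: V′ = F = 6, E′ = E = 12, F′ = V = 8.

6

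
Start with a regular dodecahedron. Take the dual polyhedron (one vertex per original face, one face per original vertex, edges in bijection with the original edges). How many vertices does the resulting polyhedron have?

12

The base solid has V = 20, E = 30, F = 12.
The dual swaps V and F and preserves E: V′ = F = 12, E′ = E = 30, F′ = V = 20.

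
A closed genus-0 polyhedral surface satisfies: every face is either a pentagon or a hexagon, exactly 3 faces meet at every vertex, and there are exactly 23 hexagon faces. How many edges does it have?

99

Let x be the number of pentagons; then F = 23 + x.
Edge–face incidences: 2E = 6·23 + 5·x = 138 + 5x.
Every vertex has degree 3, so 3V = 2E.
Euler: V − E + F = 2 ⇒ (2E)/3 − E + (23 + x) = 2.
Multiply by 6: 2·(2E) − 3·(2E) + 6·(23 + x) = 12, i.e. 138 + 6x − (138 + 5x) = 12.
Collecting terms: x = 12.
Then 2E = 138 + 5·12 = 198, so E = 99, V = 2E/3 = 66, F = 23 + 12 = 35.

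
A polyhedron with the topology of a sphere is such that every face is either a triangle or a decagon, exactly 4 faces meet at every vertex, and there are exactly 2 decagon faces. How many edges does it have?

Let x be the number of triangles; then F = 2 + x.
Edge–face incidences: 2E = 10·2 + 3·x = 20 + 3x.
Every vertex has degree 4, so 4V = 2E.
Euler: V − E + F = 2 ⇒ (2E)/4 − E + (2 + x) = 2.
Multiply by 8: 2·(2E) − 4·(2E) + 8·(2 + x) = 16, i.e. 16 + 8x − 2·(20 + 3x) = 16.
Collecting terms: 2x − 24 = 16, so 2x = 40, so x = 20.
Then 2E = 20 + 3·20 = 80, so E = 40, V = 2E/4 = 20, F = 2 + 20 = 22.

40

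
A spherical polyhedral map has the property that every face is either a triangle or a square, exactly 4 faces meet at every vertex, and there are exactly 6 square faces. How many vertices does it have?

12

Let x be the number of triangles; then F = 6 + x.
Edge–face incidences: 2E = 4·6 + 3·x = 24 + 3x.
Every vertex has degree 4, so 4V = 2E.
Euler: V − E + F = 2 ⇒ (2E)/4 − E + (6 + x) = 2.
Multiply by 8: 2·(2E) − 4·(2E) + 8·(6 + x) = 16, i.e. 48 + 8x − 2·(24 + 3x) = 16.
Collecting terms: 2x = 16, so x = 8.
Then 2E = 24 + 3·8 = 48, so E = 24, V = 2E/4 = 12, F = 6 + 8 = 14.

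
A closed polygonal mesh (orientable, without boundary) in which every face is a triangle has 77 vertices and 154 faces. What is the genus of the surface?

1

Every face is a triangle, so 2E = 3·154 = 462, giving E = 231.
χ = V − E + F = 77 − 231 + 154 = 0.
For a closed orientable surface χ = 2 − 2g, so g = (2 − (0))/2 = 1.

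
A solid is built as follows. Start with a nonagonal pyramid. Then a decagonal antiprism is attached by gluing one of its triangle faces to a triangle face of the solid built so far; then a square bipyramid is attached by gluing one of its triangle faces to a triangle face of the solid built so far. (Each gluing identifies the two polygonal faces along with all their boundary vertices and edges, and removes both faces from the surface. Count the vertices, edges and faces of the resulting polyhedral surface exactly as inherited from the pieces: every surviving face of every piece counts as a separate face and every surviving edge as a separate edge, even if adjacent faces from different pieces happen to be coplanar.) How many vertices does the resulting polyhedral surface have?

A nonagonal pyramid: V=10, E=18, F=10.
Attach a decagonal antiprism (V=20, E=40, F=22) along a 3-gon: merge 3 vertices and 3 edges, delete both glued faces → V=27, E=55, F=30.
Attach a square bipyramid (V=6, E=12, F=8) along a 3-gon: merge 3 vertices and 3 edges, delete both glued faces → V=30, E=64, F=36.
Check: V − E + F = 30 − 64 + 36 = 2.

30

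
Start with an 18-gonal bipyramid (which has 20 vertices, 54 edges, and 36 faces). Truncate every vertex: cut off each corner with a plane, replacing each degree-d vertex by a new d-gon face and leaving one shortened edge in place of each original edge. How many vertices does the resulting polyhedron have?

Truncation replaces each original edge-end by a new vertex, so V′ = 2E = 108.
Each original edge survives, and each old vertex of degree d contributes d new edges; summing degrees gives Σd = 2E, so E′ = E + 2E = 3E = 162.
Each original face survives and each original vertex becomes one new face: F′ = F + V = 56.

108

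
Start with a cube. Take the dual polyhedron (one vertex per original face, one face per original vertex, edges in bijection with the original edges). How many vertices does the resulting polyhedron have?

6

The base solid has V = 8, E = 12, F = 6.
The dual swaps V and F and preserves E: V′ = F = 6, E′ = E = 12, F′ = V = 8.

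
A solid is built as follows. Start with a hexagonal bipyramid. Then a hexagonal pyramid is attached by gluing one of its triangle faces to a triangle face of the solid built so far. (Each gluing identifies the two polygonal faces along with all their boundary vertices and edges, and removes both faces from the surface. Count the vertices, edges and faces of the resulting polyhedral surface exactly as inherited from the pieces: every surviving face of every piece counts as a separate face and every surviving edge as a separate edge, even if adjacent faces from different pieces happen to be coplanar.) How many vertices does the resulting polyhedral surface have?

A hexagonal bipyramid: V=8, E=18, F=12.
Attach a hexagonal pyramid (V=7, E=12, F=7) along a 3-gon: merge 3 vertices and 3 edges, delete both glued faces → V=12, E=27, F=17.
Check: V − E + F = 12 − 27 + 17 = 2.

12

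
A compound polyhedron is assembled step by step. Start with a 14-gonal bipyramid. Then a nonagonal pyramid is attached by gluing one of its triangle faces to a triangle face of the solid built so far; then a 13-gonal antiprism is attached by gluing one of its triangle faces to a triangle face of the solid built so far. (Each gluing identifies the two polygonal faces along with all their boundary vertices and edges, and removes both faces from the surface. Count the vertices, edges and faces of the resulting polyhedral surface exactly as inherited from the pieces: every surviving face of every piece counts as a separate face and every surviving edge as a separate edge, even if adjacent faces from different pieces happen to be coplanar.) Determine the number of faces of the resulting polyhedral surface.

62

A 14-gonal bipyramid: V=16, E=42, F=28.
Attach a nonagonal pyramid (V=10, E=18, F=10) along a 3-gon: merge 3 vertices and 3 edges, delete both glued faces → V=23, E=57, F=36.
Attach a 13-gonal antiprism (V=26, E=52, F=28) along a 3-gon: merge 3 vertices and 3 edges, delete both glued faces → V=46, E=106, F=62.
Check: V − E + F = 46 − 106 + 62 = 2.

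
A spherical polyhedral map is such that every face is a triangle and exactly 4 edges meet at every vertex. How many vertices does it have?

6

Each face has 3 edges and each edge borders two faces, so 2E = 3F.
Each vertex has degree 4, so 4V = 2E and hence V = 3F/4.
Euler: V − E + F = 2 ⇒ (3F/4) − (3F/2) + F = 2.
Multiply by 8: (6 − 12 + 8)F = 16, i.e. 2F = 16.
So F = 8, E = 3·8/2 = 12, V = 3·8/4 = 6.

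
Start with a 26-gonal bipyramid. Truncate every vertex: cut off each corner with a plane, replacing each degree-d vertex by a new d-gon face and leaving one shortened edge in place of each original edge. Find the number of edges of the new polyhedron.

The base solid has V = 28, E = 78, F = 52.
Truncation replaces each original edge-end by a new vertex, so V′ = 2E = 156.
Each original edge survives, and each old vertex of degree d contributes d new edges; summing degrees gives Σd = 2E, so E′ = E + 2E = 3E = 234.
Each original face survives and each original vertex becomes one new face: F′ = F + V = 80.

234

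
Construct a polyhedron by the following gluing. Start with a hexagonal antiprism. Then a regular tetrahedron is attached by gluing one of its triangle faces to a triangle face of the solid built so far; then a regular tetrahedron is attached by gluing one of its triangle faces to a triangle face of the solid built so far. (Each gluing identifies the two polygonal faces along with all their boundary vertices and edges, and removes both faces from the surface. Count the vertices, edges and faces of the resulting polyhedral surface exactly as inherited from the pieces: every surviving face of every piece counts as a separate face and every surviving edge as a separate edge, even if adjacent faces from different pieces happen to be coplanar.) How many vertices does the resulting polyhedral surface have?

A hexagonal antiprism: V=12, E=24, F=14.
Attach a regular tetrahedron (V=4, E=6, F=4) along a 3-gon: merge 3 vertices and 3 edges, delete both glued faces → V=13, E=27, F=16.
Attach a regular tetrahedron (V=4, E=6, F=4) along a 3-gon: merge 3 vertices and 3 edges, delete both glued faces → V=14, E=30, F=18.
Check: V − E + F = 14 − 30 + 18 = 2.

14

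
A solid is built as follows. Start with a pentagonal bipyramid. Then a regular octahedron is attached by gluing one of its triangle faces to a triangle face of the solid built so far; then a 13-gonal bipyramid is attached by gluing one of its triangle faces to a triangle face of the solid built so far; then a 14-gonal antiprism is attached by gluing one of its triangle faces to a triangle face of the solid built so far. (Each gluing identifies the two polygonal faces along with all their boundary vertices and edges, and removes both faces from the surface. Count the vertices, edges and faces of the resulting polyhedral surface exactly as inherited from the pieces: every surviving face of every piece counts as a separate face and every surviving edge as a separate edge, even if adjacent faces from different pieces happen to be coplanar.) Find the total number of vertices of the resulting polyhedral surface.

A pentagonal bipyramid: V=7, E=15, F=10.
Attach a regular octahedron (V=6, E=12, F=8) along a 3-gon: merge 3 vertices and 3 edges, delete both glued faces → V=10, E=24, F=16.
Attach a 13-gonal bipyramid (V=15, E=39, F=26) along a 3-gon: merge 3 vertices and 3 edges, delete both glued faces → V=22, E=60, F=40.
Attach a 14-gonal antiprism (V=28, E=56, F=30) along a 3-gon: merge 3 vertices and 3 edges, delete both glued faces → V=47, E=113, F=68.
Check: V − E + F = 47 − 113 + 68 = 2.

47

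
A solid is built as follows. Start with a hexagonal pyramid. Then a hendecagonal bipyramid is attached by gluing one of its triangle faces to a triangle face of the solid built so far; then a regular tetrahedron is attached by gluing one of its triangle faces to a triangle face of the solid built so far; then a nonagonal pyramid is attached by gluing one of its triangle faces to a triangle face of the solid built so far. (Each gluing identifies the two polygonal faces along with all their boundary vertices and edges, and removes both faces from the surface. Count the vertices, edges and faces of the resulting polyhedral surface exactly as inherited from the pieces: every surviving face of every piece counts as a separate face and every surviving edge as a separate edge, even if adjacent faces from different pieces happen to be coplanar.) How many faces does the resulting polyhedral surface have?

37

A hexagonal pyramid: V=7, E=12, F=7.
Attach a hendecagonal bipyramid (V=13, E=33, F=22) along a 3-gon: merge 3 vertices and 3 edges, delete both glued faces → V=17, E=42, F=27.
Attach a regular tetrahedron (V=4, E=6, F=4) along a 3-gon: merge 3 vertices and 3 edges, delete both glued faces → V=18, E=45, F=29.
Attach a nonagonal pyramid (V=10, E=18, F=10) along a 3-gon: merge 3 vertices and 3 edges, delete both glued faces → V=25, E=60, F=37.
Check: V − E + F = 25 − 60 + 37 = 2.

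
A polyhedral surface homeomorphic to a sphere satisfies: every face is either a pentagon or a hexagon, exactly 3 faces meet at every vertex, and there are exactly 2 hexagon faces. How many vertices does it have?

Let x be the number of pentagons; then F = 2 + x.
Edge–face incidences: 2E = 6·2 + 5·x = 12 + 5x.
Every vertex has degree 3, so 3V = 2E.
Euler: V − E + F = 2 ⇒ (2E)/3 − E + (2 + x) = 2.
Multiply by 6: 2·(2E) − 3·(2E) + 6·(2 + x) = 12, i.e. 12 + 6x − (12 + 5x) = 12.
Collecting terms: x = 12.
Then 2E = 12 + 5·12 = 72, so E = 36, V = 2E/3 = 24, F = 2 + 12 = 14.

24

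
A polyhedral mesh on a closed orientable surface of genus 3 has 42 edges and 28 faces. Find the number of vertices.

For a closed orientable surface of genus 3, χ = 2 − 2·3 = -4.
V = -4 + E − F = -4 + 42 − 28 = 10.

10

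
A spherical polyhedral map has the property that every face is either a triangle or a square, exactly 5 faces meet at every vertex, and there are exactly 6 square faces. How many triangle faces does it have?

Let x be the number of triangles; then F = 6 + x.
Edge–face incidences: 2E = 4·6 + 3·x = 24 + 3x.
Every vertex has degree 5, so 5V = 2E.
Euler: V − E + F = 2 ⇒ (2E)/5 − E + (6 + x) = 2.
Multiply by 10: 2·(2E) − 5·(2E) + 10·(6 + x) = 20, i.e. 60 + 10x − 3·(24 + 3x) = 20.
Collecting terms: x − 12 = 20, so x = 32.
Then 2E = 24 + 3·32 = 120, so E = 60, V = 2E/5 = 24, F = 6 + 32 = 38.

32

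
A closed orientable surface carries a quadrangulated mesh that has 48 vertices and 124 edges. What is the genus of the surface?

8

Every face is a square and each edge borders two faces, so 4F = 2·124, giving F = 62.
χ = V − E + F = 48 − 124 + 62 = -14.
For a closed orientable surface χ = 2 − 2g, so g = (2 − (-14))/2 = 8.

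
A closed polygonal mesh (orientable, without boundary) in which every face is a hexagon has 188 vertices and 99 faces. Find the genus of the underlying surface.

Every face is a hexagon, so 2E = 6·99 = 594, giving E = 297.
χ = V − E + F = 188 − 297 + 99 = -10.
For a closed orientable surface χ = 2 − 2g, so g = (2 − (-10))/2 = 6.

6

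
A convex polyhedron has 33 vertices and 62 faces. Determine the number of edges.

Here V − E + F = 2.
E = V + F − (2) = 33 + 62 − (2) = 93.

93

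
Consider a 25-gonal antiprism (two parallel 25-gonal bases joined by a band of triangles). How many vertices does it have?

An antiprism on an n-gon has two n-gon caps and 2n triangles: V = 2·25 = 50, E = 4·25 = 100, F = 2·25 + 2 = 52.

50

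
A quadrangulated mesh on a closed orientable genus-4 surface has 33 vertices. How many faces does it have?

χ = 2 − 2·4 = -6, and every face is a square so 4F = 2E.
V − E + F = -6 with E = 4F/2 gives 33 − (4/2 − 1)·F = -6, so F = 39 and E = 78.

39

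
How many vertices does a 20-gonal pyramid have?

A pyramid on an n-gon base has one n-gon and n triangles: V = 20 + 1 = 21, E = 2·20 = 40, F = 20 + 1 = 21.

21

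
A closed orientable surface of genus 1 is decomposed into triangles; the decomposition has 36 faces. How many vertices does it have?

χ = 2 − 2·1 = 0, and every face is a triangle so 3F = 2E.
E = 3·36/2 = 54. Then V = 0 + E − F = 0 + 54 − 36 = 18.

18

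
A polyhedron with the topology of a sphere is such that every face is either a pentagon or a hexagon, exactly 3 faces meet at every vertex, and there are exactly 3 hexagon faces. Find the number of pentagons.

Let x be the number of pentagons; then F = 3 + x.
Edge–face incidences: 2E = 6·3 + 5·x = 18 + 5x.
Every vertex has degree 3, so 3V = 2E.
Euler: V − E + F = 2 ⇒ (2E)/3 − E + (3 + x) = 2.
Multiply by 6: 2·(2E) − 3·(2E) + 6·(3 + x) = 12, i.e. 18 + 6x − (18 + 5x) = 12.
Collecting terms: x = 12.
Then 2E = 18 + 5·12 = 78, so E = 39, V = 2E/3 = 26, F = 3 + 12 = 15.

12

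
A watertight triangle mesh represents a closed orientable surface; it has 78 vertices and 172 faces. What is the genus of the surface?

Every face is a triangle, so 2E = 3·172 = 516, giving E = 258.
χ = V − E + F = 78 − 258 + 172 = -8.
For a closed orientable surface χ = 2 − 2g, so g = (2 − (-8))/2 = 5.

5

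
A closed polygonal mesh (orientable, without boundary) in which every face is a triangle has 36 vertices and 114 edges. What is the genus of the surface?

Every face is a triangle and each edge borders two faces, so 3F = 2·114, giving F = 76.
χ = V − E + F = 36 − 114 + 76 = -2.
For a closed orientable surface χ = 2 − 2g, so g = (2 − (-2))/2 = 2.

2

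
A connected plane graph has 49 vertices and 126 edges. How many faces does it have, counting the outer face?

Euler's formula for a connected plane graph: V − E + F = 2, so F = 2 − 49 + 126 = 79.

79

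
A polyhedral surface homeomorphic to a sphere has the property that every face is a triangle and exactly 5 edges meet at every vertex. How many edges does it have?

30

Each face has 3 edges and each edge borders two faces, so 2E = 3F.
Each vertex has degree 5, so 5V = 2E and hence V = 3F/5.
Euler: V − E + F = 2 ⇒ (3F/5) − (3F/2) + F = 2.
Multiply by 10: (6 − 15 + 10)F = 20, i.e. 1F = 20.
So F = 20, E = 3·20/2 = 30, V = 3·20/5 = 12.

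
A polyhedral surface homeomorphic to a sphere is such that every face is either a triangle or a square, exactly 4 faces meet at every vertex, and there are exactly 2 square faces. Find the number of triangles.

Let x be the number of triangles; then F = 2 + x.
Edge–face incidences: 2E = 4·2 + 3·x = 8 + 3x.
Every vertex has degree 4, so 4V = 2E.
Euler: V − E + F = 2 ⇒ (2E)/4 − E + (2 + x) = 2.
Multiply by 8: 2·(2E) − 4·(2E) + 8·(2 + x) = 16, i.e. 16 + 8x − 2·(8 + 3x) = 16.
Collecting terms: 2x = 16, so x = 8.
Then 2E = 8 + 3·8 = 32, so E = 16, V = 2E/4 = 8, F = 2 + 8 = 10.

8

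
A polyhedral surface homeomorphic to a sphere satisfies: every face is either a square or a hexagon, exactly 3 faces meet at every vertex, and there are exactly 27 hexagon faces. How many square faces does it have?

6

Let x be the number of squares; then F = 27 + x.
Edge–face incidences: 2E = 6·27 + 4·x = 162 + 4x.
Every vertex has degree 3, so 3V = 2E.
Euler: V − E + F = 2 ⇒ (2E)/3 − E + (27 + x) = 2.
Multiply by 6: 2·(2E) − 3·(2E) + 6·(27 + x) = 12, i.e. 162 + 6x − (162 + 4x) = 12.
Collecting terms: 2x = 12, so x = 6.
Then 2E = 162 + 4·6 = 186, so E = 93, V = 2E/3 = 62, F = 27 + 6 = 33.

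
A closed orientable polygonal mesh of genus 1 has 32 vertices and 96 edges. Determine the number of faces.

For a closed orientable surface of genus 1, χ = 2 − 2·1 = 0.
F = 0 − V + E = 0 − 32 + 96 = 64.

64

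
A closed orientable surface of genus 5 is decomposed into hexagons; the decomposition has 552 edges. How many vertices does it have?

360

χ = 2 − 2·5 = -8, and every face is a hexagon so 6F = 2E.
F = 2E/6 = 184. Then V = -8 + E − F = -8 + 552 − 184 = 360.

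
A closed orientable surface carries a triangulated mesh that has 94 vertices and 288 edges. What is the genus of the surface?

2

Every face is a triangle and each edge borders two faces, so 3F = 2·288, giving F = 192.
χ = V − E + F = 94 − 288 + 192 = -2.
For a closed orientable surface χ = 2 − 2g, so g = (2 − (-2))/2 = 2.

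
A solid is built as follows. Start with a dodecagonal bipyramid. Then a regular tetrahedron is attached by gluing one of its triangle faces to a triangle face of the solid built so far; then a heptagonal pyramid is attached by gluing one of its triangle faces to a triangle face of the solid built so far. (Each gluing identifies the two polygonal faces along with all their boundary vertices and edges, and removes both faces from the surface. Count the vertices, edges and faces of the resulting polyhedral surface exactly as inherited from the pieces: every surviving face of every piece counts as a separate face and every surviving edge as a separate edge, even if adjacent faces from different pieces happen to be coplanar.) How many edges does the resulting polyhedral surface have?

A dodecagonal bipyramid: V=14, E=36, F=24.
Attach a regular tetrahedron (V=4, E=6, F=4) along a 3-gon: merge 3 vertices and 3 edges, delete both glued faces → V=15, E=39, F=26.
Attach a heptagonal pyramid (V=8, E=14, F=8) along a 3-gon: merge 3 vertices and 3 edges, delete both glued faces → V=20, E=50, F=32.
Check: V − E + F = 20 − 50 + 32 = 2.

50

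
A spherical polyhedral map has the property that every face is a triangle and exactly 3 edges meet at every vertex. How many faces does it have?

4

Each face has 3 edges and each edge borders two faces, so 2E = 3F.
Each vertex has degree 3, so 3V = 2E and hence V = 3F/3.
Euler: V − E + F = 2 ⇒ (3F/3) − (3F/2) + F = 2.
Multiply by 6: (6 − 9 + 6)F = 12, i.e. 3F = 12.
So F = 4, E = 3·4/2 = 6, V = 3·4/3 = 4.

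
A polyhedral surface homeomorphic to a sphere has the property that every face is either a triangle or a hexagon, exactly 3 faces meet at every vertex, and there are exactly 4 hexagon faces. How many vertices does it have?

Let x be the number of triangles; then F = 4 + x.
Edge–face incidences: 2E = 6·4 + 3·x = 24 + 3x.
Every vertex has degree 3, so 3V = 2E.
Euler: V − E + F = 2 ⇒ (2E)/3 − E + (4 + x) = 2.
Multiply by 6: 2·(2E) − 3·(2E) + 6·(4 + x) = 12, i.e. 24 + 6x − (24 + 3x) = 12.
Collecting terms: 3x = 12, so x = 4.
Then 2E = 24 + 3·4 = 36, so E = 18, V = 2E/3 = 12, F = 4 + 4 = 8.

12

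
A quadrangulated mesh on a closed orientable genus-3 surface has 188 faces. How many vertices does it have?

χ = 2 − 2·3 = -4, and every face is a square so 4F = 2E.
E = 4·188/2 = 376. Then V = -4 + E − F = -4 + 376 − 188 = 184.

184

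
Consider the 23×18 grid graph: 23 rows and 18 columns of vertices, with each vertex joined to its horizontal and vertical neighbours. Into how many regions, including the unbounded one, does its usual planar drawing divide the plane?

The grid has V = 23·18 = 414 vertices and E = 23·17 + 18·22 = 787 edges.
F = 2 − V + E = 2 − 414 + 787 = 375.

375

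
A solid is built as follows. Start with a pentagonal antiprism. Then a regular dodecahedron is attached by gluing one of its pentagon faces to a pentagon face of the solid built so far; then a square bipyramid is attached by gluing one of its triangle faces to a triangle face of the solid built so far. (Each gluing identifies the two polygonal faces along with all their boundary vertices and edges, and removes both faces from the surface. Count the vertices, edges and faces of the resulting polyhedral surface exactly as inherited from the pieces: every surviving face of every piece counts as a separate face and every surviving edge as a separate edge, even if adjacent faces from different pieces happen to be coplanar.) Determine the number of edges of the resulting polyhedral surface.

54

A pentagonal antiprism: V=10, E=20, F=12.
Attach a regular dodecahedron (V=20, E=30, F=12) along a 5-gon: merge 5 vertices and 5 edges, delete both glued faces → V=25, E=45, F=22.
Attach a square bipyramid (V=6, E=12, F=8) along a 3-gon: merge 3 vertices and 3 edges, delete both glued faces → V=28, E=54, F=28.
Check: V − E + F = 28 − 54 + 28 = 2.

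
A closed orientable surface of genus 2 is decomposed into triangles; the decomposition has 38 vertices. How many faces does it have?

χ = 2 − 2·2 = -2, and every face is a triangle so 3F = 2E.
V − E + F = -2 with E = 3F/2 gives 38 − (3/2 − 1)·F = -2, so F = 80 and E = 120.

80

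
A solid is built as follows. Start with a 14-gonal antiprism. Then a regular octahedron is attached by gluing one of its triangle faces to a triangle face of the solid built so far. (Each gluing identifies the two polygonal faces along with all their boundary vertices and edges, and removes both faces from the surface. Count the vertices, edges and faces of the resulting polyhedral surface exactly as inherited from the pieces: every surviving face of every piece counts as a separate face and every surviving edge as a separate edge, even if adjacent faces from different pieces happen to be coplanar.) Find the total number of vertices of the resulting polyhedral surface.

A 14-gonal antiprism: V=28, E=56, F=30.
Attach a regular octahedron (V=6, E=12, F=8) along a 3-gon: merge 3 vertices and 3 edges, delete both glued faces → V=31, E=65, F=36.
Check: V − E + F = 31 − 65 + 36 = 2.

31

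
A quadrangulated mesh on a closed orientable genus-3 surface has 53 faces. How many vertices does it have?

χ = 2 − 2·3 = -4, and every face is a square so 4F = 2E.
E = 4·53/2 = 106. Then V = -4 + E − F = -4 + 106 − 53 = 49.

49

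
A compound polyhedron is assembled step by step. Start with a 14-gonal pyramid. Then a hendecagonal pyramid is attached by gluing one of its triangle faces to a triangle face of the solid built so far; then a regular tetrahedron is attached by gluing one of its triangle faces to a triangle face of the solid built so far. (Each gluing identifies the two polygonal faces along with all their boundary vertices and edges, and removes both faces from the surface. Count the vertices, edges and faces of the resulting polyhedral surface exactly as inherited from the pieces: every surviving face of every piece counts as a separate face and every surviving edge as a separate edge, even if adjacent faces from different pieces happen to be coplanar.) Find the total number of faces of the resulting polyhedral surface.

A 14-gonal pyramid: V=15, E=28, F=15.
Attach a hendecagonal pyramid (V=12, E=22, F=12) along a 3-gon: merge 3 vertices and 3 edges, delete both glued faces → V=24, E=47, F=25.
Attach a regular tetrahedron (V=4, E=6, F=4) along a 3-gon: merge 3 vertices and 3 edges, delete both glued faces → V=25, E=50, F=27.
Check: V − E + F = 25 − 50 + 27 = 2.

27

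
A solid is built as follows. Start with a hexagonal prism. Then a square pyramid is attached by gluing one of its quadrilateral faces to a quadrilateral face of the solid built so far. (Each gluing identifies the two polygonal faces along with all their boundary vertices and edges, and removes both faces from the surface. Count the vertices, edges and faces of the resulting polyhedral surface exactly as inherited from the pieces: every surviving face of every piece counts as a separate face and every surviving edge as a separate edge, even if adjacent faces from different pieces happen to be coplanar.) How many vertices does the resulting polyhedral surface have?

A hexagonal prism: V=12, E=18, F=8.
Attach a square pyramid (V=5, E=8, F=5) along a 4-gon: merge 4 vertices and 4 edges, delete both glued faces → V=13, E=22, F=11.
Check: V − E + F = 13 − 22 + 11 = 2.

13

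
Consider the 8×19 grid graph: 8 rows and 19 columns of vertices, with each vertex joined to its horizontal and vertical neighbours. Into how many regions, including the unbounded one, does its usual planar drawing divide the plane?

The grid has V = 8·19 = 152 vertices and E = 8·18 + 19·7 = 277 edges.
F = 2 − V + E = 2 − 152 + 277 = 127.

127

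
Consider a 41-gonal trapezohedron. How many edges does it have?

The n-trapezohedron (dual of the n-antiprism) has V = 2·41 + 2 = 84, E = 4·41 = 164, F = 2·41 = 82.

164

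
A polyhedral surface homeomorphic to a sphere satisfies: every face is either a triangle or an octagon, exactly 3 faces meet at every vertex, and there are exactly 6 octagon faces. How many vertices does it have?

24

Let x be the number of triangles; then F = 6 + x.
Edge–face incidences: 2E = 8·6 + 3·x = 48 + 3x.
Every vertex has degree 3, so 3V = 2E.
Euler: V − E + F = 2 ⇒ (2E)/3 − E + (6 + x) = 2.
Multiply by 6: 2·(2E) − 3·(2E) + 6·(6 + x) = 12, i.e. 36 + 6x − (48 + 3x) = 12.
Collecting terms: 3x − 12 = 12, so 3x = 24, so x = 8.
Then 2E = 48 + 3·8 = 72, so E = 36, V = 2E/3 = 24, F = 6 + 8 = 14.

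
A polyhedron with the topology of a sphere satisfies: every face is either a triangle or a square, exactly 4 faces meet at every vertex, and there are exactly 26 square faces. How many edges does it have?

64

Let x be the number of triangles; then F = 26 + x.
Edge–face incidences: 2E = 4·26 + 3·x = 104 + 3x.
Every vertex has degree 4, so 4V = 2E.
Euler: V − E + F = 2 ⇒ (2E)/4 − E + (26 + x) = 2.
Multiply by 8: 2·(2E) − 4·(2E) + 8·(26 + x) = 16, i.e. 208 + 8x − 2·(104 + 3x) = 16.
Collecting terms: 2x = 16, so x = 8.
Then 2E = 104 + 3·8 = 128, so E = 64, V = 2E/4 = 32, F = 26 + 8 = 34.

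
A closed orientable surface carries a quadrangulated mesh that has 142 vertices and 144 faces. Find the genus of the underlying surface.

Every face is a square, so 2E = 4·144 = 576, giving E = 288.
χ = V − E + F = 142 − 288 + 144 = -2.
For a closed orientable surface χ = 2 − 2g, so g = (2 − (-2))/2 = 2.

2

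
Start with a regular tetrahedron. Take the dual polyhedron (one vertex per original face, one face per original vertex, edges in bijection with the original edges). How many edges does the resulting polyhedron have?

6

The base solid has V = 4, E = 6, F = 4.
The dual swaps V and F and preserves E: V′ = F = 4, E′ = E = 6, F′ = V = 4.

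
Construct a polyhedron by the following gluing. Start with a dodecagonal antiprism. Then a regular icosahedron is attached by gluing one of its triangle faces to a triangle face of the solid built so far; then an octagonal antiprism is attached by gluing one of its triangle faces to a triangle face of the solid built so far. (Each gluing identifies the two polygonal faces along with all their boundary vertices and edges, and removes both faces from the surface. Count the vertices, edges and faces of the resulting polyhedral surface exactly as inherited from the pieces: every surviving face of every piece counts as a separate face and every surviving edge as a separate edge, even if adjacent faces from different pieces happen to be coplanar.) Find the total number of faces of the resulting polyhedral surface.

60

A dodecagonal antiprism: V=24, E=48, F=26.
Attach a regular icosahedron (V=12, E=30, F=20) along a 3-gon: merge 3 vertices and 3 edges, delete both glued faces → V=33, E=75, F=44.
Attach an octagonal antiprism (V=16, E=32, F=18) along a 3-gon: merge 3 vertices and 3 edges, delete both glued faces → V=46, E=104, F=60.
Check: V − E + F = 46 − 104 + 60 = 2.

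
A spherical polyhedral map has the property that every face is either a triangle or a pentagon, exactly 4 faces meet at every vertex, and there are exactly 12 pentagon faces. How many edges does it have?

Let x be the number of triangles; then F = 12 + x.
Edge–face incidences: 2E = 5·12 + 3·x = 60 + 3x.
Every vertex has degree 4, so 4V = 2E.
Euler: V − E + F = 2 ⇒ (2E)/4 − E + (12 + x) = 2.
Multiply by 8: 2·(2E) − 4·(2E) + 8·(12 + x) = 16, i.e. 96 + 8x − 2·(60 + 3x) = 16.
Collecting terms: 2x − 24 = 16, so 2x = 40, so x = 20.
Then 2E = 60 + 3·20 = 120, so E = 60, V = 2E/4 = 30, F = 12 + 20 = 32.

60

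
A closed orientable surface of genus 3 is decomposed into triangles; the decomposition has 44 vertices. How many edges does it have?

χ = 2 − 2·3 = -4, and every face is a triangle so 3F = 2E.
V − E + F = -4 with E = 3F/2 gives 44 − (3/2 − 1)·F = -4, so F = 96 and E = 144.

144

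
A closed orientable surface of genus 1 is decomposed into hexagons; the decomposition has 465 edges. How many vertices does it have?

χ = 2 − 2·1 = 0, and every face is a hexagon so 6F = 2E.
F = 2E/6 = 155. Then V = 0 + E − F = 0 + 465 − 155 = 310.

310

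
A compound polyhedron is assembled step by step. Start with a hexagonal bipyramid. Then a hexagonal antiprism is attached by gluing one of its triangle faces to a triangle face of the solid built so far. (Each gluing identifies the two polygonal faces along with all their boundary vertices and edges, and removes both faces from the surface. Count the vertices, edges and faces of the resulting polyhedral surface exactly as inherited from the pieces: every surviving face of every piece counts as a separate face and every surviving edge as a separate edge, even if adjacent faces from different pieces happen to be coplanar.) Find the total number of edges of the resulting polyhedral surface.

A hexagonal bipyramid: V=8, E=18, F=12.
Attach a hexagonal antiprism (V=12, E=24, F=14) along a 3-gon: merge 3 vertices and 3 edges, delete both glued faces → V=17, E=39, F=24.
Check: V − E + F = 17 − 39 + 24 = 2.

39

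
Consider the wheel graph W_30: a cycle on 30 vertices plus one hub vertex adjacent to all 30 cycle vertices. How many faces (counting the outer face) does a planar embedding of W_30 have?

W_30 has V = 30 + 1 = 31 vertices and E = 2·30 = 60 edges.
By Euler's formula F = 2 − V + E = 2 − 31 + 60 = 31.

31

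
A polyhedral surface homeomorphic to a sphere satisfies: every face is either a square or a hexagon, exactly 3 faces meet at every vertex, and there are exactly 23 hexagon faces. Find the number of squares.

Let x be the number of squares; then F = 23 + x.
Edge–face incidences: 2E = 6·23 + 4·x = 138 + 4x.
Every vertex has degree 3, so 3V = 2E.
Euler: V − E + F = 2 ⇒ (2E)/3 − E + (23 + x) = 2.
Multiply by 6: 2·(2E) − 3·(2E) + 6·(23 + x) = 12, i.e. 138 + 6x − (138 + 4x) = 12.
Collecting terms: 2x = 12, so x = 6.
Then 2E = 138 + 4·6 = 162, so E = 81, V = 2E/3 = 54, F = 23 + 6 = 29.

6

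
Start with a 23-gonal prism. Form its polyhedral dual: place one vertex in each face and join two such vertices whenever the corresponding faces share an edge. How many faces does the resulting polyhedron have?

46

The base solid has V = 46, E = 69, F = 25.
The dual swaps V and F and preserves E: V′ = F = 25, E′ = E = 69, F′ = V = 46.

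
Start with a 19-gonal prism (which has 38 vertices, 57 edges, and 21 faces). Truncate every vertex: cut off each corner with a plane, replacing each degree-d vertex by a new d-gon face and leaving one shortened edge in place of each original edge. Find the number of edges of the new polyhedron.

Truncation replaces each original edge-end by a new vertex, so V′ = 2E = 114.
Each original edge survives, and each old vertex of degree d contributes d new edges; summing degrees gives Σd = 2E, so E′ = E + 2E = 3E = 171.
Each original face survives and each original vertex becomes one new face: F′ = F + V = 59.

171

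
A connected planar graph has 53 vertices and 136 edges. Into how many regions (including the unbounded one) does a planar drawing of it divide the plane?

85

Euler's formula for a connected plane graph: V − E + F = 2, so F = 2 − 53 + 136 = 85.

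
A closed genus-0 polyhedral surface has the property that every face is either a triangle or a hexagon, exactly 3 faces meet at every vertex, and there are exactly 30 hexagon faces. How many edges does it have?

Let x be the number of triangles; then F = 30 + x.
Edge–face incidences: 2E = 6·30 + 3·x = 180 + 3x.
Every vertex has degree 3, so 3V = 2E.
Euler: V − E + F = 2 ⇒ (2E)/3 − E + (30 + x) = 2.
Multiply by 6: 2·(2E) − 3·(2E) + 6·(30 + x) = 12, i.e. 180 + 6x − (180 + 3x) = 12.
Collecting terms: 3x = 12, so x = 4.
Then 2E = 180 + 3·4 = 192, so E = 96, V = 2E/3 = 64, F = 30 + 4 = 34.

96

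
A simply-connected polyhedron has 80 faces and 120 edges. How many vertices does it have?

42

Here V − E + F = 2.
V = 2 + E − F = 2 + 120 − 80 = 42.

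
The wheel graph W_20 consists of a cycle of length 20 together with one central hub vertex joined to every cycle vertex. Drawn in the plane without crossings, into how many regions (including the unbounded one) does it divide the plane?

W_20 has V = 20 + 1 = 21 vertices and E = 2·20 = 40 edges.
By Euler's formula F = 2 − V + E = 2 − 21 + 40 = 21.

21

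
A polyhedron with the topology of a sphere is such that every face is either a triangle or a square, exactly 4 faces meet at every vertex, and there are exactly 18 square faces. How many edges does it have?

Let x be the number of triangles; then F = 18 + x.
Edge–face incidences: 2E = 4·18 + 3·x = 72 + 3x.
Every vertex has degree 4, so 4V = 2E.
Euler: V − E + F = 2 ⇒ (2E)/4 − E + (18 + x) = 2.
Multiply by 8: 2·(2E) − 4·(2E) + 8·(18 + x) = 16, i.e. 144 + 8x − 2·(72 + 3x) = 16.
Collecting terms: 2x = 16, so x = 8.
Then 2E = 72 + 3·8 = 96, so E = 48, V = 2E/4 = 24, F = 18 + 8 = 26.

48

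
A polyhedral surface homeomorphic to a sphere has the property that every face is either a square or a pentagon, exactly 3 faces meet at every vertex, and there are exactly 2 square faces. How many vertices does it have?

16

Let x be the number of pentagons; then F = 2 + x.
Edge–face incidences: 2E = 4·2 + 5·x = 8 + 5x.
Every vertex has degree 3, so 3V = 2E.
Euler: V − E + F = 2 ⇒ (2E)/3 − E + (2 + x) = 2.
Multiply by 6: 2·(2E) − 3·(2E) + 6·(2 + x) = 12, i.e. 12 + 6x − (8 + 5x) = 12.
Collecting terms: x + 4 = 12, so x = 8.
Then 2E = 8 + 5·8 = 48, so E = 24, V = 2E/3 = 16, F = 2 + 8 = 10.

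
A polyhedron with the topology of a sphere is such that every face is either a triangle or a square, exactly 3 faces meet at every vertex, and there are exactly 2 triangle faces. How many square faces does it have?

3

Let x be the number of squares; then F = 2 + x.
Edge–face incidences: 2E = 3·2 + 4·x = 6 + 4x.
Every vertex has degree 3, so 3V = 2E.
Euler: V − E + F = 2 ⇒ (2E)/3 − E + (2 + x) = 2.
Multiply by 6: 2·(2E) − 3·(2E) + 6·(2 + x) = 12, i.e. 12 + 6x − (6 + 4x) = 12.
Collecting terms: 2x + 6 = 12, so 2x = 6, so x = 3.
Then 2E = 6 + 4·3 = 18, so E = 9, V = 2E/3 = 6, F = 2 + 3 = 5.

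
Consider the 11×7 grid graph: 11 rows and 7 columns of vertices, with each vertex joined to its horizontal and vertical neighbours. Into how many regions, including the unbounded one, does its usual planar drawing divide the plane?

The grid has V = 11·7 = 77 vertices and E = 11·6 + 7·10 = 136 edges.
F = 2 − V + E = 2 − 77 + 136 = 61.

61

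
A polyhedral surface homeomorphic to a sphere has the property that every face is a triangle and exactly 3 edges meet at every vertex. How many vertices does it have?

4

Each face has 3 edges and each edge borders two faces, so 2E = 3F.
Each vertex has degree 3, so 3V = 2E and hence V = 3F/3.
Euler: V − E + F = 2 ⇒ (3F/3) − (3F/2) + F = 2.
Multiply by 6: (6 − 9 + 6)F = 12, i.e. 3F = 12.
So F = 4, E = 3·4/2 = 6, V = 3·4/3 = 4.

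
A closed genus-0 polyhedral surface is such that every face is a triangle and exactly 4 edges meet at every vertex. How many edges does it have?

Each face has 3 edges and each edge borders two faces, so 2E = 3F.
Each vertex has degree 4, so 4V = 2E and hence V = 3F/4.
Euler: V − E + F = 2 ⇒ (3F/4) − (3F/2) + F = 2.
Multiply by 8: (6 − 12 + 8)F = 16, i.e. 2F = 16.
So F = 8, E = 3·8/2 = 12, V = 3·8/4 = 6.

12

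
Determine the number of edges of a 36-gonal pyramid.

A pyramid on an n-gon base has one n-gon and n triangles: V = 36 + 1 = 37, E = 2·36 = 72, F = 36 + 1 = 37.
Check: V − E + F = 37 − 72 + 37 = 2.

72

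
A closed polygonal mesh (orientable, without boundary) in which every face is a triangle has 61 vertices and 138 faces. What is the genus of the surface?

5

Every face is a triangle, so 2E = 3·138 = 414, giving E = 207.
χ = V − E + F = 61 − 207 + 138 = -8.
For a closed orientable surface χ = 2 − 2g, so g = (2 − (-8))/2 = 5.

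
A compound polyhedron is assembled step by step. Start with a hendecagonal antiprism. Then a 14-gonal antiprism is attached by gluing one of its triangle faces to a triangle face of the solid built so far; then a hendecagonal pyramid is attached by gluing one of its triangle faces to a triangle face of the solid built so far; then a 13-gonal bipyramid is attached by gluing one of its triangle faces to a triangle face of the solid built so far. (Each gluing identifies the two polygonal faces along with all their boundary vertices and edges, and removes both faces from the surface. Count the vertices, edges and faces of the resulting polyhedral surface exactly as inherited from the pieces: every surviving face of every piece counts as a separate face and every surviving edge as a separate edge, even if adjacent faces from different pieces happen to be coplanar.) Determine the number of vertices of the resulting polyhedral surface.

68

A hendecagonal antiprism: V=22, E=44, F=24.
Attach a 14-gonal antiprism (V=28, E=56, F=30) along a 3-gon: merge 3 vertices and 3 edges, delete both glued faces → V=47, E=97, F=52.
Attach a hendecagonal pyramid (V=12, E=22, F=12) along a 3-gon: merge 3 vertices and 3 edges, delete both glued faces → V=56, E=116, F=62.
Attach a 13-gonal bipyramid (V=15, E=39, F=26) along a 3-gon: merge 3 vertices and 3 edges, delete both glued faces → V=68, E=152, F=86.
Check: V − E + F = 68 − 152 + 86 = 2.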